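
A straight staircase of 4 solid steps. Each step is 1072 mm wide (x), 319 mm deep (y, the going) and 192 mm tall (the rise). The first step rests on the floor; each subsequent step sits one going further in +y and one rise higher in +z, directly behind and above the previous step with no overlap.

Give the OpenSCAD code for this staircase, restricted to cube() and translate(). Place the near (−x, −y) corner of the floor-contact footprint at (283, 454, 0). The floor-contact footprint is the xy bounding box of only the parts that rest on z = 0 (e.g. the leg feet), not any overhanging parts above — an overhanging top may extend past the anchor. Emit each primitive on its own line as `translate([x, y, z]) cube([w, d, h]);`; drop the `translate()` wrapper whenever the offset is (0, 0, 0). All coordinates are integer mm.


translate([283, 454, 0]) cube([1072, 319, 192]);
translate([283, 773, 192]) cube([1072, 319, 192]);
translate([283, 1092, 384]) cube([1072, 319, 192]);
translate([283, 1411, 576]) cube([1072, 319, 192]);


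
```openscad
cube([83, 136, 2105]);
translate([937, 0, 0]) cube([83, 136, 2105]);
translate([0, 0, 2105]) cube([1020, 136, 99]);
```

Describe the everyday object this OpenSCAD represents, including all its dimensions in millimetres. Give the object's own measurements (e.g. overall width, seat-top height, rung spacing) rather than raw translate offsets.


A door frame. The clear opening is 854 mm wide and 2105 mm high. Two 83 mm wide jambs, 136 mm deep, stand either side of the opening from the floor to the top of the opening. A 99 mm thick head sits across the top of both jambs, spanning the full outside width of the frame.


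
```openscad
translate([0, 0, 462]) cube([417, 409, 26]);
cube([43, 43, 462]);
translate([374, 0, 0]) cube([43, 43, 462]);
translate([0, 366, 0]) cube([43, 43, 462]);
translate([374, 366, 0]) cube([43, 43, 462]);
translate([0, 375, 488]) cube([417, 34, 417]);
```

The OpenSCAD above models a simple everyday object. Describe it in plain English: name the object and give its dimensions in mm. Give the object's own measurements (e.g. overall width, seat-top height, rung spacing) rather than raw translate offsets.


A chair. The seat is a 417×409×26 mm slab with its top at z = 488 mm, on four 43×43 mm corner legs (flush with the seat edges, standing on z = 0). A flat backrest 34 mm thick, 417 mm tall, spans the full seat width and rises from the seat top along its +y edge, rear face flush with the rear of the seat.


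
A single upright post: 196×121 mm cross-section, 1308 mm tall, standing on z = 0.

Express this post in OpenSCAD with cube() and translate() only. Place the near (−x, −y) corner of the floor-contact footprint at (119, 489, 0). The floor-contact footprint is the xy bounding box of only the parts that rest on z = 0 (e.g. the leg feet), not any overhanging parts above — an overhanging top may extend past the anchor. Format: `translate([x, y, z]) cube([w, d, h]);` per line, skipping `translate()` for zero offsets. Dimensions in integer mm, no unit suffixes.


translate([119, 489, 0]) cube([196, 121, 1308]);


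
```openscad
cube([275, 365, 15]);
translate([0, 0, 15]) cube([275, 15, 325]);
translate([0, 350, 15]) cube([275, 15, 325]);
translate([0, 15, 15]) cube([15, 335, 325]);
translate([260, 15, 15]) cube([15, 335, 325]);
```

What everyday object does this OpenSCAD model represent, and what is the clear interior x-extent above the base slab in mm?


An open box. The internal width is 245 mm.

A 275×365 base slab with four walls standing on it — an open box. The base is 275 mm wide and the walls are 15 mm thick, so the internal width is 275 − 2 × 15 = 245 mm.


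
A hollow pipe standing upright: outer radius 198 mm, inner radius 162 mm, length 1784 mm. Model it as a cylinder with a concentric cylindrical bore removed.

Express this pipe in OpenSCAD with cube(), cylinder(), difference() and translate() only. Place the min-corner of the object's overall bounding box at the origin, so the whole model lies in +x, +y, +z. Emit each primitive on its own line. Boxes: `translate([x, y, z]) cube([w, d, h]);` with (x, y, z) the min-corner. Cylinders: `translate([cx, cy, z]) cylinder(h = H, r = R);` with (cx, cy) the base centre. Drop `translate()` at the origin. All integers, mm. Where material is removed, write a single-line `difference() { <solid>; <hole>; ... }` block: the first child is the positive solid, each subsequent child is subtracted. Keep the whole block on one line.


difference() { translate([198, 198, 0]) cylinder(h = 1784, r = 198); translate([198, 198, 0]) cylinder(h = 1784, r = 162); }


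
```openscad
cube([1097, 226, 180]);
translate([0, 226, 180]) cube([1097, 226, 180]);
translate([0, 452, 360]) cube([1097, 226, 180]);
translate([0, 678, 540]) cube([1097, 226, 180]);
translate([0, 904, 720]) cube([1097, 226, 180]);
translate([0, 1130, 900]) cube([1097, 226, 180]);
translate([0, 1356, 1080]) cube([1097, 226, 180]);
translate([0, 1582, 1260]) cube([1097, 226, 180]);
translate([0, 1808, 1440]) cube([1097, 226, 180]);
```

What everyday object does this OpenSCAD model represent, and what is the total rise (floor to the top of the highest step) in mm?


A staircase. The total rise is 1620 mm.

9 identical blocks, each offset up and back from the previous — a staircase. Each step is 180 mm tall and there are 9 of them, so the total rise is 9 × 180 = 1620 mm.


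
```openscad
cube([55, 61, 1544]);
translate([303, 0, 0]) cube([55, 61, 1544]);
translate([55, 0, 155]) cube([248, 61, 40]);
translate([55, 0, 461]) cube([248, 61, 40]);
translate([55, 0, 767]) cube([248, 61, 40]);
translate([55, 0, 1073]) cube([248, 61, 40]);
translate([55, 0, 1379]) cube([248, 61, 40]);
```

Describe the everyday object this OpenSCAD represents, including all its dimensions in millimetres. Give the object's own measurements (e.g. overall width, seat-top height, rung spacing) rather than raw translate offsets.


A straight ladder. Two 55×61 mm vertical rails, 1544 mm tall, stand 358 mm apart (outside-to-outside) with their front faces coplanar on the −y side. 5 rungs, each 61 mm deep and 40 mm tall, span between the inner faces of the rails, front faces flush with the rails. The lowest rung's underside is at z = 155 mm and rungs are spaced 306 mm apart (underside to underside).


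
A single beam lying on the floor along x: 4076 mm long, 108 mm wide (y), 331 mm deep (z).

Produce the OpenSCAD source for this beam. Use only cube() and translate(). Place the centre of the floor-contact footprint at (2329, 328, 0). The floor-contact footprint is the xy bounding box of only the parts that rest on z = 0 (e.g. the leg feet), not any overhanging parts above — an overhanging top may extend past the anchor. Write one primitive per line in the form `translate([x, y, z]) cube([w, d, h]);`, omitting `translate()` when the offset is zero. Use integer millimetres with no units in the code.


translate([291, 274, 0]) cube([4076, 108, 331]);


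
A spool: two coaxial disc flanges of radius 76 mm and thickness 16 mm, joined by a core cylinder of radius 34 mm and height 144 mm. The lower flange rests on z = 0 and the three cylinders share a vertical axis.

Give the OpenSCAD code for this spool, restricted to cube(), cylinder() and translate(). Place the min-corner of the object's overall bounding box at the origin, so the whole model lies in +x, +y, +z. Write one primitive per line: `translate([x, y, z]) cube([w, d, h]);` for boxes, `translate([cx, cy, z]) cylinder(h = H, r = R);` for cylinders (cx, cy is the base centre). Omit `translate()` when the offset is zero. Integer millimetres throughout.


translate([76, 76, 0]) cylinder(h = 16, r = 76);
translate([76, 76, 16]) cylinder(h = 144, r = 34);
translate([76, 76, 160]) cylinder(h = 16, r = 76);


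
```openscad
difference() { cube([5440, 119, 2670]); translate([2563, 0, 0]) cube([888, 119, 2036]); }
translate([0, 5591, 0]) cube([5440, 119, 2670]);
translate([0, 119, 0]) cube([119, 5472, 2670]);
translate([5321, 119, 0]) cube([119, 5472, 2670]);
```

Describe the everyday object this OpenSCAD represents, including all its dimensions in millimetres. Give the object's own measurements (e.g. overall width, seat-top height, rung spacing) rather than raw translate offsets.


A single room: four walls, each 2670 mm tall and 119 mm thick, enclosing an outside footprint 5440×5710 mm (x × y), no floor or roof. The front and back walls (−y and +y sides) run the full x-width; the side walls fit between their inner faces. A door opening 888 mm wide and 2036 mm tall is cut through the front wall from the floor up, its −x edge 2563 mm from the wall's −x end.


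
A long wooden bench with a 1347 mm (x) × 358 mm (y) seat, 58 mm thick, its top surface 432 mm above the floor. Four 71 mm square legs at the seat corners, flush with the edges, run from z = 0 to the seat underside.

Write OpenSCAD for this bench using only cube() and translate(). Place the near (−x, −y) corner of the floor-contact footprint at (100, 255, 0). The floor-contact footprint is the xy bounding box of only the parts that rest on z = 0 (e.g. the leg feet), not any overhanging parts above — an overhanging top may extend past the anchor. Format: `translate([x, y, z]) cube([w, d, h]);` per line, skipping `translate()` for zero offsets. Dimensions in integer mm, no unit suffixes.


// leg_h = 432 − 58 = 374
translate([100, 255, 374]) cube([1347, 358, 58]);
translate([100, 255, 0]) cube([71, 71, 374]);
translate([100, 542, 0]) cube([71, 71, 374]);
translate([1376, 255, 0]) cube([71, 71, 374]);
translate([1376, 542, 0]) cube([71, 71, 374]);


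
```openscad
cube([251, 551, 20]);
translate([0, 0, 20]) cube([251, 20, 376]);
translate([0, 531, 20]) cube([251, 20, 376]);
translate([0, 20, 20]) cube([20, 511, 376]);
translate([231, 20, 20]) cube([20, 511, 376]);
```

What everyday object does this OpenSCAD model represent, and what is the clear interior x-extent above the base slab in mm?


An open box. The internal width is 211 mm.

A 251×551 base slab with four walls standing on it — an open box. The base is 251 mm wide and the walls are 20 mm thick, so the internal width is 251 − 2 × 20 = 211 mm.


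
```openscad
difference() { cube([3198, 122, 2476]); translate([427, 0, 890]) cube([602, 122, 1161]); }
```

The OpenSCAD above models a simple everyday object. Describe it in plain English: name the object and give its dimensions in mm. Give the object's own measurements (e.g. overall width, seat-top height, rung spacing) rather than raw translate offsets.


A wall 3198 mm long (x), 122 mm thick (y), 2476 mm tall, with a rectangular window opening cut through it. The opening is 602 mm wide and 1161 mm tall; its sill is at z = 890 mm and its near (−x) edge is 427 mm from the wall's −x end. The opening passes through the full wall thickness.


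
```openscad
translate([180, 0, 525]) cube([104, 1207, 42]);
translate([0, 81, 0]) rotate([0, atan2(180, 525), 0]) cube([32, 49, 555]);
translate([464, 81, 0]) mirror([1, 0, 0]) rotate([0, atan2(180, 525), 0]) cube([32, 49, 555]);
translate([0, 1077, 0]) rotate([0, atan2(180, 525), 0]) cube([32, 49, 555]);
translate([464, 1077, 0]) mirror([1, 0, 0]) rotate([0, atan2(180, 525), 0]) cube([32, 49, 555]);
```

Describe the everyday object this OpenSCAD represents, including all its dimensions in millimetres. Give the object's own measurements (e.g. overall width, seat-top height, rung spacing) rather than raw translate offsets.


A sawhorse. A 104×1207×42 mm beam (x, y, z) sits on two A-frame leg pairs. Each pair is two raked legs of 32×49 mm section (49 mm along y) splaying symmetrically in x. Each leg rises 525 mm vertically over 180 mm of horizontal reach and is 555 mm long along its own axis. Every leg's outer bottom edge rests on the floor and its outer top edge meets a bottom edge of the beam — the left legs (tilting toward +x) meet the beam's −x bottom edge, the right legs (their mirror images, tilting toward −x) meet its +x bottom edge — so the leg tops tuck under the beam, the beam's underside is 525 mm above the floor, and the feet are 464 mm apart outside-to-outside with the beam centred between them. The two leg pairs are set in 81 mm from either end of the beam.


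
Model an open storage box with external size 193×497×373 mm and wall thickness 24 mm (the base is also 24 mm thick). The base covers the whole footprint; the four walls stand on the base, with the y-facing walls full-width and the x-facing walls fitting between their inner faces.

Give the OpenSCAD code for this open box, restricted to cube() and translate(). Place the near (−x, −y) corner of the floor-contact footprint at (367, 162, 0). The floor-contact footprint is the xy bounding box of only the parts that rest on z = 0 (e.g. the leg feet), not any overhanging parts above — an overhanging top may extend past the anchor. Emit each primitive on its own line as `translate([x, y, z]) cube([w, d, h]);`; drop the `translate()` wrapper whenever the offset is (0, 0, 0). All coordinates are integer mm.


translate([367, 162, 0]) cube([193, 497, 24]);
translate([367, 162, 24]) cube([193, 24, 349]);
translate([367, 635, 24]) cube([193, 24, 349]);
translate([367, 186, 24]) cube([24, 449, 349]);
translate([536, 186, 24]) cube([24, 449, 349]);


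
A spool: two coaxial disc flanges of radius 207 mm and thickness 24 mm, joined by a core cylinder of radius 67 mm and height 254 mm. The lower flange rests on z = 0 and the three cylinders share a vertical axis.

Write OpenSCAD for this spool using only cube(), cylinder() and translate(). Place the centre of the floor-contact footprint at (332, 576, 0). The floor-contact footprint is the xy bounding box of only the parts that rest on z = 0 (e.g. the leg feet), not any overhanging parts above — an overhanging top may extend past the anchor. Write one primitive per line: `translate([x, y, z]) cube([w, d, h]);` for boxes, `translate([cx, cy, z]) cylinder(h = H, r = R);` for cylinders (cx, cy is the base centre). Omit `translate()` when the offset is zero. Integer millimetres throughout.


translate([332, 576, 0]) cylinder(h = 24, r = 207);
translate([332, 576, 24]) cylinder(h = 254, r = 67);
translate([332, 576, 278]) cylinder(h = 24, r = 207);


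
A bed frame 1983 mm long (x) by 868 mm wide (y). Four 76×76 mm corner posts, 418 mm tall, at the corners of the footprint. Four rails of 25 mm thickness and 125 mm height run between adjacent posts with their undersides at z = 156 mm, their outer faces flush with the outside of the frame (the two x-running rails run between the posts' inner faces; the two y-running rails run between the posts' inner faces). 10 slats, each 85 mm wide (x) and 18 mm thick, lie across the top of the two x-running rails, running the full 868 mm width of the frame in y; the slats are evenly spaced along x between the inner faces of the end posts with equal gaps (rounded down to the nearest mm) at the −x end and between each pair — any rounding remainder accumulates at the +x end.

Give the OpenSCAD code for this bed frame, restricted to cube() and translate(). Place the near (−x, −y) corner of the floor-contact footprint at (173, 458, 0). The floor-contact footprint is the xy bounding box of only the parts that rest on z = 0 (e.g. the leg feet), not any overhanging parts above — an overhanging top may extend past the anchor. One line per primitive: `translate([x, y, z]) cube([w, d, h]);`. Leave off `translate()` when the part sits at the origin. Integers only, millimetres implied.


translate([173, 458, 0]) cube([76, 76, 418]);
translate([173, 1250, 0]) cube([76, 76, 418]);
translate([2080, 458, 0]) cube([76, 76, 418]);
translate([2080, 1250, 0]) cube([76, 76, 418]);
translate([249, 458, 156]) cube([1831, 25, 125]);
translate([249, 1301, 156]) cube([1831, 25, 125]);
translate([173, 534, 156]) cube([25, 716, 125]);
translate([2131, 534, 156]) cube([25, 716, 125]);
translate([338, 458, 281]) cube([85, 868, 18]);
translate([512, 458, 281]) cube([85, 868, 18]);
translate([686, 458, 281]) cube([85, 868, 18]);
translate([860, 458, 281]) cube([85, 868, 18]);
translate([1034, 458, 281]) cube([85, 868, 18]);
translate([1208, 458, 281]) cube([85, 868, 18]);
translate([1382, 458, 281]) cube([85, 868, 18]);
translate([1556, 458, 281]) cube([85, 868, 18]);
translate([1730, 458, 281]) cube([85, 868, 18]);
translate([1904, 458, 281]) cube([85, 868, 18]);


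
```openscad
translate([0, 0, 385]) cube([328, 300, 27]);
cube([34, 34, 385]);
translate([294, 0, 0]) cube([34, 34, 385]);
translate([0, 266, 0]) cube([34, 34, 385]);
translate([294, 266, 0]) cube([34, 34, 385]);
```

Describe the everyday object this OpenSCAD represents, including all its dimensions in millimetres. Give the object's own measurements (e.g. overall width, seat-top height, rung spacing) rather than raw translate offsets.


A simple wooden stool: a rectangular seat 328 mm (x) by 300 mm (y), 27 mm thick, top face at z = 412 mm, on four square legs, each 34×34 mm in cross-section. The legs rest on z = 0, each flush with a corner of the seat.


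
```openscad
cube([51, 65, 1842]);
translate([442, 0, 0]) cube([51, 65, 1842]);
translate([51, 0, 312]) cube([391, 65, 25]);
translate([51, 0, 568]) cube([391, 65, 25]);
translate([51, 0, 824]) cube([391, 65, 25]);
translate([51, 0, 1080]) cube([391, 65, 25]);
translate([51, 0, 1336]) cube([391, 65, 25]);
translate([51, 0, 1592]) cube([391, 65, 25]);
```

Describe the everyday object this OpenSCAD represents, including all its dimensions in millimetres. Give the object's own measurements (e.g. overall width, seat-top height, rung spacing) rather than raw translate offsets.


A straight ladder. Two 51×65 mm vertical rails, 1842 mm tall, stand 493 mm apart (outside-to-outside) with their front faces coplanar on the −y side. 6 rungs, each 65 mm deep and 25 mm tall, span between the inner faces of the rails, front faces flush with the rails. The lowest rung's underside is at z = 312 mm and rungs are spaced 256 mm apart (underside to underside).


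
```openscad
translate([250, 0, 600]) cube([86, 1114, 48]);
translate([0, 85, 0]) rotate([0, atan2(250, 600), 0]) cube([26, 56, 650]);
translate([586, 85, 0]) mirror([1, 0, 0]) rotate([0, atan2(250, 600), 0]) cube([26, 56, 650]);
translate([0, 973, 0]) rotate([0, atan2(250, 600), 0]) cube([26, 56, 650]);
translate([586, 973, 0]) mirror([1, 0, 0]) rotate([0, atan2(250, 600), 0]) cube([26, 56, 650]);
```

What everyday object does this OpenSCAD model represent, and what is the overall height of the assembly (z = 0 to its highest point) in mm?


A sawhorse. The overall height is 648 mm.

A beam across two mirrored pairs of raked legs — a sawhorse. The beam's underside is at z = 600 (matching the legs' vertical rise in atan2(250, 600)) and the beam is 48 mm tall, so its top is at 600 + 48 = 648 mm. The raked legs top out at the beam's underside, so that is the highest point.


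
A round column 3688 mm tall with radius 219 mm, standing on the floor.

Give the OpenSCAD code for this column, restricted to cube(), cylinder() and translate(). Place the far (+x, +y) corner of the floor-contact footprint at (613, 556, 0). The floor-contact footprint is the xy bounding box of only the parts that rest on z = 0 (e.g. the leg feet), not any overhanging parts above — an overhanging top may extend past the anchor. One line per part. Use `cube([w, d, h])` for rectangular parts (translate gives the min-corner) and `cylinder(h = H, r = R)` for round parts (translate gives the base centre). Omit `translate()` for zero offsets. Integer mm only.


translate([394, 337, 0]) cylinder(h = 3688, r = 219);


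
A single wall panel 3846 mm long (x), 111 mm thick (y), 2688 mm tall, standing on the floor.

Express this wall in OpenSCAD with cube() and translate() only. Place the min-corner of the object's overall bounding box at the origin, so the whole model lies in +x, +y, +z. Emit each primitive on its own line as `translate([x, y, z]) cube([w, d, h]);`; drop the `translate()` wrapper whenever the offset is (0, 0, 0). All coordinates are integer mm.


cube([3846, 111, 2688]);


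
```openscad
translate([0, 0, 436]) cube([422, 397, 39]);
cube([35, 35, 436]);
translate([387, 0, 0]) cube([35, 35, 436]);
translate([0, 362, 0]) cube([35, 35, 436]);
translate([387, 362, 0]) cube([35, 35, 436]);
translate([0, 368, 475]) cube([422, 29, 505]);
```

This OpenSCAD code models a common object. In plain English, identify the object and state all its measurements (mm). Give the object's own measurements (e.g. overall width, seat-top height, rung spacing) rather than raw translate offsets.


A chair. The seat is a 422×397×39 mm slab with its top at z = 475 mm, on four 35×35 mm corner legs (flush with the seat edges, standing on z = 0). A flat backrest 29 mm thick, 505 mm tall, spans the full seat width and rises from the seat top along its +y edge, rear face flush with the rear of the seat.


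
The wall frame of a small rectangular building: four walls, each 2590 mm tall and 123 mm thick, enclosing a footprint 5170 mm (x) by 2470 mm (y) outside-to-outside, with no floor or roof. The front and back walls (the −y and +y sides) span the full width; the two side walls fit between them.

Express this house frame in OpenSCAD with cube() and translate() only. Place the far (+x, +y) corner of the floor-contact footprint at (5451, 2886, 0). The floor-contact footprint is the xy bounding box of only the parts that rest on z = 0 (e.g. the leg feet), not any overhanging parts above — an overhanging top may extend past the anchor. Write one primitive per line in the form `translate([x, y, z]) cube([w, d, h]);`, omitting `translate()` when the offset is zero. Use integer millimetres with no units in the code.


translate([281, 416, 0]) cube([5170, 123, 2590]);
translate([281, 2763, 0]) cube([5170, 123, 2590]);
translate([281, 539, 0]) cube([123, 2224, 2590]);
translate([5328, 539, 0]) cube([123, 2224, 2590]);


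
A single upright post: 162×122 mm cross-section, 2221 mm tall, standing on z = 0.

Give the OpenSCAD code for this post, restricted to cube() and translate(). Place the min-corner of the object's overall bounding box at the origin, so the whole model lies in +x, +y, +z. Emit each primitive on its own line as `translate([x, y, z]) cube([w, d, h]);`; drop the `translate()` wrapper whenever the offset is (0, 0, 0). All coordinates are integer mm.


cube([162, 122, 2221]);


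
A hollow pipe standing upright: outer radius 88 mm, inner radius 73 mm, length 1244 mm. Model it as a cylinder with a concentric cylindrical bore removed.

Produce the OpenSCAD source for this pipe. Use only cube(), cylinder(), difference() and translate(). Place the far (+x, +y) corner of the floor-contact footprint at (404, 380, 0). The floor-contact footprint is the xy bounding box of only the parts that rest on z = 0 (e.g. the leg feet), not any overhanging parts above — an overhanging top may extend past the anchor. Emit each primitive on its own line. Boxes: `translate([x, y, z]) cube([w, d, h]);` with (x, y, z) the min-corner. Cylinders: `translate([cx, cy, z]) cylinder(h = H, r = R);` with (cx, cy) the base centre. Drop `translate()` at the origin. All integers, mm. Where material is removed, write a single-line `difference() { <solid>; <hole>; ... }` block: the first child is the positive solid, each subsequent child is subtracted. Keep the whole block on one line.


difference() { translate([316, 292, 0]) cylinder(h = 1244, r = 88); translate([316, 292, 0]) cylinder(h = 1244, r = 73); }


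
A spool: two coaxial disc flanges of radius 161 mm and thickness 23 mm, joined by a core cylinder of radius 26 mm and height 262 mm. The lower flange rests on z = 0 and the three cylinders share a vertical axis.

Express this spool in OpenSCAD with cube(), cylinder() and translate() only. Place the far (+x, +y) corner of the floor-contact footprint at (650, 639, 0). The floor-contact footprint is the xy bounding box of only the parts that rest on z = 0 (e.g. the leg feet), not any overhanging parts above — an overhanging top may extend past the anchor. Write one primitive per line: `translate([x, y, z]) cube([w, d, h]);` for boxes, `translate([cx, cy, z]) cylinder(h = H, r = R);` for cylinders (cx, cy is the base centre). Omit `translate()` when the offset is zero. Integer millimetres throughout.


translate([489, 478, 0]) cylinder(h = 23, r = 161);
translate([489, 478, 23]) cylinder(h = 262, r = 26);
translate([489, 478, 285]) cylinder(h = 23, r = 161);


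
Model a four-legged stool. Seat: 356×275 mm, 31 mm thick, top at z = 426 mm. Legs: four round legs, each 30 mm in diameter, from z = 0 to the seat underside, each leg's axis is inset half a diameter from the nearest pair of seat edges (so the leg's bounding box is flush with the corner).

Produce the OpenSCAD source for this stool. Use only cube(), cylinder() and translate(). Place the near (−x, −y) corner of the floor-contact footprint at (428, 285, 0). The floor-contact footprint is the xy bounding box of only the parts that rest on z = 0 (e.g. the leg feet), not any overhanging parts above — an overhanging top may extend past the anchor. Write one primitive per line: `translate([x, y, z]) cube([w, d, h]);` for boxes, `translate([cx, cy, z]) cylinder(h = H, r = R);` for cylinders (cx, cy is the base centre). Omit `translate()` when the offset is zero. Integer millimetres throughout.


translate([428, 285, 395]) cube([356, 275, 31]);
translate([443, 300, 0]) cylinder(h = 395, r = 15);
translate([769, 300, 0]) cylinder(h = 395, r = 15);
translate([443, 545, 0]) cylinder(h = 395, r = 15);
translate([769, 545, 0]) cylinder(h = 395, r = 15);


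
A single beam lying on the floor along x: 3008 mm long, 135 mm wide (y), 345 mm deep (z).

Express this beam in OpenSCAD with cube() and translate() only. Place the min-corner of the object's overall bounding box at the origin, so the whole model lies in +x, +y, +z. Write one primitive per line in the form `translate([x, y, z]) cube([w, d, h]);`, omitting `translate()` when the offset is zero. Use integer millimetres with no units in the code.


cube([3008, 135, 345]);


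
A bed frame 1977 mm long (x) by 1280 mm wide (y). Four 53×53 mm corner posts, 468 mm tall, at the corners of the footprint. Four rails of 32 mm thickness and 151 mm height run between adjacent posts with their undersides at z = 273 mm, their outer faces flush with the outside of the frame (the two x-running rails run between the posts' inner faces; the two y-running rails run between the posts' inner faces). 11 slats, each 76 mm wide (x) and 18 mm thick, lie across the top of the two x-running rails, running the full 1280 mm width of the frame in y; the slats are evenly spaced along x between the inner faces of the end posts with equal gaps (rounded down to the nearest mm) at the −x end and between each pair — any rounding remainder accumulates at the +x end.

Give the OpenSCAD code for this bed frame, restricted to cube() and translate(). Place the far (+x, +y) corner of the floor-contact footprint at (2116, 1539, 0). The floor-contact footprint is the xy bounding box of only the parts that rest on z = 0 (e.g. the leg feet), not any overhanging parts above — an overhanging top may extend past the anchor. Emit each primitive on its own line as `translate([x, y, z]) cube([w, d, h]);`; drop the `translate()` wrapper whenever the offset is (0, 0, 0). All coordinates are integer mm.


translate([139, 259, 0]) cube([53, 53, 468]);
translate([139, 1486, 0]) cube([53, 53, 468]);
translate([2063, 259, 0]) cube([53, 53, 468]);
translate([2063, 1486, 0]) cube([53, 53, 468]);
translate([192, 259, 273]) cube([1871, 32, 151]);
translate([192, 1507, 273]) cube([1871, 32, 151]);
translate([139, 312, 273]) cube([32, 1174, 151]);
translate([2084, 312, 273]) cube([32, 1174, 151]);
translate([278, 259, 424]) cube([76, 1280, 18]);
translate([440, 259, 424]) cube([76, 1280, 18]);
translate([602, 259, 424]) cube([76, 1280, 18]);
translate([764, 259, 424]) cube([76, 1280, 18]);
translate([926, 259, 424]) cube([76, 1280, 18]);
translate([1088, 259, 424]) cube([76, 1280, 18]);
translate([1250, 259, 424]) cube([76, 1280, 18]);
translate([1412, 259, 424]) cube([76, 1280, 18]);
translate([1574, 259, 424]) cube([76, 1280, 18]);
translate([1736, 259, 424]) cube([76, 1280, 18]);
translate([1898, 259, 424]) cube([76, 1280, 18]);


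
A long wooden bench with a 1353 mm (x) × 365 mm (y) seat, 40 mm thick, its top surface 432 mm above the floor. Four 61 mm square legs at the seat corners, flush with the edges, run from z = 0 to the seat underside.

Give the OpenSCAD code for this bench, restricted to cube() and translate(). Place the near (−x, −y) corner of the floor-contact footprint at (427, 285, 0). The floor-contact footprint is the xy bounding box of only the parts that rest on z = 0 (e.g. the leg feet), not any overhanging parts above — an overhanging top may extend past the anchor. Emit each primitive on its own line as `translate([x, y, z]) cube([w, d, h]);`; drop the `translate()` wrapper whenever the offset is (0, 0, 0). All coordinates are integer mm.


// leg_h = 432 − 40 = 392
translate([427, 285, 392]) cube([1353, 365, 40]);
translate([427, 285, 0]) cube([61, 61, 392]);
translate([427, 589, 0]) cube([61, 61, 392]);
translate([1719, 285, 0]) cube([61, 61, 392]);
translate([1719, 589, 0]) cube([61, 61, 392]);


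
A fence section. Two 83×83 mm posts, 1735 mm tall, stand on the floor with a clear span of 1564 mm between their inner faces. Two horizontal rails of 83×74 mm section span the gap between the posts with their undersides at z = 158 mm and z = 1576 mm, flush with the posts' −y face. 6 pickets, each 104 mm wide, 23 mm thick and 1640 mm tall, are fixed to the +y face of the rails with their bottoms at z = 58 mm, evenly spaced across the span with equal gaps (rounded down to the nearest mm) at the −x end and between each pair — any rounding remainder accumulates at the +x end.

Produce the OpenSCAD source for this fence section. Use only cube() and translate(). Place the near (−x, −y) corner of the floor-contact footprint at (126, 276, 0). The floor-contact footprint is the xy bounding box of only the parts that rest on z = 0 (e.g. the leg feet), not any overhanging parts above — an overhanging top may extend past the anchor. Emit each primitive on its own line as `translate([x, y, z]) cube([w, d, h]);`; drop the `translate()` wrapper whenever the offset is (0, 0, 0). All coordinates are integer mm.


translate([126, 276, 0]) cube([83, 83, 1735]);
translate([1773, 276, 0]) cube([83, 83, 1735]);
translate([209, 276, 158]) cube([1564, 83, 74]);
translate([209, 276, 1576]) cube([1564, 83, 74]);
translate([343, 359, 58]) cube([104, 23, 1640]);
translate([581, 359, 58]) cube([104, 23, 1640]);
translate([819, 359, 58]) cube([104, 23, 1640]);
translate([1057, 359, 58]) cube([104, 23, 1640]);
translate([1295, 359, 58]) cube([104, 23, 1640]);
translate([1533, 359, 58]) cube([104, 23, 1640]);


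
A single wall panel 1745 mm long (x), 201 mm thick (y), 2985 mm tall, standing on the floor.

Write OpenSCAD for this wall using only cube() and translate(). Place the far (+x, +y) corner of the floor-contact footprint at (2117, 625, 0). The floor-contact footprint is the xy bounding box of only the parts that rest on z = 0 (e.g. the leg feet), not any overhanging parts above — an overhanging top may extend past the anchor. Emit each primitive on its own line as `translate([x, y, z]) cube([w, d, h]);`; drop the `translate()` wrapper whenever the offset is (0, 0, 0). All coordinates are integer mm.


translate([372, 424, 0]) cube([1745, 201, 2985]);


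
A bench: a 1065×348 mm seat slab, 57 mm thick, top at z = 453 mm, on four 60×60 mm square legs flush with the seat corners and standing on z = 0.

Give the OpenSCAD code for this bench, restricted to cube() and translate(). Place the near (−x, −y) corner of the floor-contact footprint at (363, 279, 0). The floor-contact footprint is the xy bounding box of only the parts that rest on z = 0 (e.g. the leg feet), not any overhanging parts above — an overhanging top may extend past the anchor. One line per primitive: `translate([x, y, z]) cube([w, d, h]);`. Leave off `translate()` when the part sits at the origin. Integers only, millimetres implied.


// leg_h = 453 − 57 = 396
translate([363, 279, 396]) cube([1065, 348, 57]);
translate([363, 279, 0]) cube([60, 60, 396]);
translate([363, 567, 0]) cube([60, 60, 396]);
translate([1368, 279, 0]) cube([60, 60, 396]);
translate([1368, 567, 0]) cube([60, 60, 396]);


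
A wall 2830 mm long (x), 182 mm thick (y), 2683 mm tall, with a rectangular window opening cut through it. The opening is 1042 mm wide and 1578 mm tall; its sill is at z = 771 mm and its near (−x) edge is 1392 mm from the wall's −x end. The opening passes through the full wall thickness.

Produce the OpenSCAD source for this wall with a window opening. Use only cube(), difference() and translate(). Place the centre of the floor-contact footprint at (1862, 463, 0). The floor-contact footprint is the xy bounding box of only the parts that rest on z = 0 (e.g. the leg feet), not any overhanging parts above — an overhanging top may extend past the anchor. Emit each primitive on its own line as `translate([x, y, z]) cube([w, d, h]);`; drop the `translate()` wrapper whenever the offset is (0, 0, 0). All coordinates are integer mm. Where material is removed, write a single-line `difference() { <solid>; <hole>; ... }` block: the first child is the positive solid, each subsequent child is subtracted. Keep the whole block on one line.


difference() { translate([447, 372, 0]) cube([2830, 182, 2683]); translate([1839, 372, 771]) cube([1042, 182, 1578]); }


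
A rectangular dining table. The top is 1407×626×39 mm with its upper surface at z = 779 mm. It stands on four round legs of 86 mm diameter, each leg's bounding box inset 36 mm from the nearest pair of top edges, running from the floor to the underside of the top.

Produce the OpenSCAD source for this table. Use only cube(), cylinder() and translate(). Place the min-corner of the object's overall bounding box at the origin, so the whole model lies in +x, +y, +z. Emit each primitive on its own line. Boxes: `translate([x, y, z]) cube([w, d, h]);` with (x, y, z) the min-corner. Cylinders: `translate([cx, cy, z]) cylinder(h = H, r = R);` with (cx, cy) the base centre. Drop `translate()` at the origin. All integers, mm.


translate([0, 0, 740]) cube([1407, 626, 39]);
translate([79, 79, 0]) cylinder(h = 740, r = 43);
translate([1328, 79, 0]) cylinder(h = 740, r = 43);
translate([79, 547, 0]) cylinder(h = 740, r = 43);
translate([1328, 547, 0]) cylinder(h = 740, r = 43);


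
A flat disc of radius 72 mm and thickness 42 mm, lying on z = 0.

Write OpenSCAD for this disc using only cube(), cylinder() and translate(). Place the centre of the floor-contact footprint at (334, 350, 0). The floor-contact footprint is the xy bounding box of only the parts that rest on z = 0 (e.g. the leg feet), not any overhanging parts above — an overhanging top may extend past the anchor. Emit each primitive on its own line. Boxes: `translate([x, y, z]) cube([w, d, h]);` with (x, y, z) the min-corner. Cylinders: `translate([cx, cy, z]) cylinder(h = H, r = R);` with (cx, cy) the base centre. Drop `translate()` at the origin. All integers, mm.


translate([334, 350, 0]) cylinder(h = 42, r = 72);


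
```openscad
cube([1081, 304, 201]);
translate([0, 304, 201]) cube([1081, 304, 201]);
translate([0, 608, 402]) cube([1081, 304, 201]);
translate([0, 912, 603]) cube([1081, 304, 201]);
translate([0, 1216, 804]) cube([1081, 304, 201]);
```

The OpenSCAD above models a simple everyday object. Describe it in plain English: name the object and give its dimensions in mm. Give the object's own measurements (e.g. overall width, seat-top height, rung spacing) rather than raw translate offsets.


A straight staircase of 5 solid steps. Each step is 1081 mm wide (x), 304 mm deep (y, the going) and 201 mm tall (the rise). The first step rests on the floor; each subsequent step sits one going further in +y and one rise higher in +z, directly behind and above the previous step with no overlap.


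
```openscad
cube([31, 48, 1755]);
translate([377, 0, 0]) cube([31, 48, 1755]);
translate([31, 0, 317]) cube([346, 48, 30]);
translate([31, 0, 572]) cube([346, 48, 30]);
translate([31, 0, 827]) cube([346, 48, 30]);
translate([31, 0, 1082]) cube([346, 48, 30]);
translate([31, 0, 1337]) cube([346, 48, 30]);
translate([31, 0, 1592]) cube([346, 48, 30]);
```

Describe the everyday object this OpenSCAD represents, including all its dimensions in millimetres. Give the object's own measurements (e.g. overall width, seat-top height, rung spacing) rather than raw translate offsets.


A straight ladder. Two 31×48 mm vertical rails, 1755 mm tall, stand 408 mm apart (outside-to-outside) with their front faces coplanar on the −y side. 6 rungs, each 48 mm deep and 30 mm tall, span between the inner faces of the rails, front faces flush with the rails. The lowest rung's underside is at z = 317 mm and rungs are spaced 255 mm apart (underside to underside).


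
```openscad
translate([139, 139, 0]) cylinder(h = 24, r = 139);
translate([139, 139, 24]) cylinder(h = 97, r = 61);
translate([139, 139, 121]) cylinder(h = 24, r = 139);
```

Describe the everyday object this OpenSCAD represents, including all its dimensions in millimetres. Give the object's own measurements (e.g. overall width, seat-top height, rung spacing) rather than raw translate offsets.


A spool: two coaxial disc flanges of radius 139 mm and thickness 24 mm, joined by a core cylinder of radius 61 mm and height 97 mm. The lower flange rests on z = 0 and the three cylinders share a vertical axis.


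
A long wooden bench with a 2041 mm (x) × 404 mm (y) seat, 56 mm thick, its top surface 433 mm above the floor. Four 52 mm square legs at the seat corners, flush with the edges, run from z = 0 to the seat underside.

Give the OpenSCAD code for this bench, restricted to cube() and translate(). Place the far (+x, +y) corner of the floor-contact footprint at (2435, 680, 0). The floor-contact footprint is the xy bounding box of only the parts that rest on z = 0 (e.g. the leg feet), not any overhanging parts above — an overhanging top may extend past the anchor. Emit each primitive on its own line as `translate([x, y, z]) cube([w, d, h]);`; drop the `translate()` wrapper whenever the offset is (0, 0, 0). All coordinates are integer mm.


translate([394, 276, 377]) cube([2041, 404, 56]);
translate([394, 276, 0]) cube([52, 52, 377]);
translate([394, 628, 0]) cube([52, 52, 377]);
translate([2383, 276, 0]) cube([52, 52, 377]);
translate([2383, 628, 0]) cube([52, 52, 377]);


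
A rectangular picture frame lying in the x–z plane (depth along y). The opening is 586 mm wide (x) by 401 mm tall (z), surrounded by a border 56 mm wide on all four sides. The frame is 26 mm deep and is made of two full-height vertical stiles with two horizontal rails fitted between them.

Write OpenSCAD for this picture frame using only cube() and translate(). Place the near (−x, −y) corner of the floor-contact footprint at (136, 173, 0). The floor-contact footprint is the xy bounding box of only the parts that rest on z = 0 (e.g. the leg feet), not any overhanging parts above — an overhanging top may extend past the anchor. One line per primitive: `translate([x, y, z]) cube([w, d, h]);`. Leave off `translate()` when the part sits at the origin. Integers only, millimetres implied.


translate([136, 173, 0]) cube([56, 26, 513]);
translate([778, 173, 0]) cube([56, 26, 513]);
translate([192, 173, 0]) cube([586, 26, 56]);
translate([192, 173, 457]) cube([586, 26, 56]);


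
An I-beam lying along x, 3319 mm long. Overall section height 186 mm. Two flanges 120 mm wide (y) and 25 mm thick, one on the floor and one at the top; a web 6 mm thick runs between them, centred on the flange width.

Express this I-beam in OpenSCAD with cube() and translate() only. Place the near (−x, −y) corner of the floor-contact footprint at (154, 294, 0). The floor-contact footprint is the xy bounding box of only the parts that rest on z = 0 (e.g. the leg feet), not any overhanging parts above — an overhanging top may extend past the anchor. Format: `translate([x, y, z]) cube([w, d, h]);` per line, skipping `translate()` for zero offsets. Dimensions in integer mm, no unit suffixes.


translate([154, 294, 0]) cube([3319, 120, 25]);
translate([154, 351, 25]) cube([3319, 6, 136]);
translate([154, 294, 161]) cube([3319, 120, 25]);
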